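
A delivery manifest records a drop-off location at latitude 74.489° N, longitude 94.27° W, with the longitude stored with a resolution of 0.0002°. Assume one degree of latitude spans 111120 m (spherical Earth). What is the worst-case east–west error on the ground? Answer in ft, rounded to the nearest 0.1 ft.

With a 0.0002° grid the true value lies within half a step, ±0.0002°/2 = ±0.0001°, of the stored one.
Parallels shrink by cos φ, so at 74.489° a degree of longitude is 111120 × 0.2674 ≈ 29716.1 m.
Maximum E–W displacement: 0.0001 × 29716.1 = 2.97161 m.
In feet: 2.97161 m ÷ 0.3048 ≈ 9.7494 ft.

9.7 ft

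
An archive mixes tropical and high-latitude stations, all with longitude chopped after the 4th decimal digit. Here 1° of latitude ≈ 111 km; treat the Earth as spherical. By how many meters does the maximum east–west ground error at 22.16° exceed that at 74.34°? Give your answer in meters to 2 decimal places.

Truncating at 4 decimal places can drop up to a full unit in the last place, so the longitude may be off by as much as 0.0001°.
Error at 22.16° = 0.0001° × 111000 × cos 22.16° ≈ 11.1 × 0.9261 = 10.28 m.
At 74.34°: 0.0001° × 111000 × cos 74.34° = 0.0001 × 111000 × 0.2699 ≈ 2.9962 m.
So the lower-latitude error exceeds the higher by 10.28 − 2.9962 = 7.2839 m.

7.28 meters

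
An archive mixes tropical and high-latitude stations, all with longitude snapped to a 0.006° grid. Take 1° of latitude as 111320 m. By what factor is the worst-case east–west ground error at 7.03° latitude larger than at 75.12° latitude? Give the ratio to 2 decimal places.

3.86

With a 0.006° grid the true value lies within half a step, ±0.006°/2 = ±0.003°, of the stored one.
At 7.03°: 0.003° × 111320 × cos 7.03° = 0.003 × 111320 × 0.9925 ≈ 331.45 m.
At 75.12°: 0.003° × 111320 × cos 75.12° = 0.003 × 111320 × 0.2568 ≈ 85.759 m.
The ratio reduces to cos 7.03° / cos 75.12° = 0.9925/0.2568 ≈ 3.8649.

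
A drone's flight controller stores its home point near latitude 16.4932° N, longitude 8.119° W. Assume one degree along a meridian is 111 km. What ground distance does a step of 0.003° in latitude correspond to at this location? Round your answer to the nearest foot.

1093 feet

Along a meridian 0.003° is 0.003 × 111000 = 333 m.
In feet: 333 m ÷ 0.3048 ≈ 1092.5 ft.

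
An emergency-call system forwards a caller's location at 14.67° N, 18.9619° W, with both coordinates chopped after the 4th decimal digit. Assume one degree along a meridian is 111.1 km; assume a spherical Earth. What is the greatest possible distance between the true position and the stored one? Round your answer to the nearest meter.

15 meters

Truncating at 4 decimal places can drop up to a full unit in the last place, so each coordinate may be off by as much as 0.0001°.
N–S: 0.0001° × 111100 m/° = 11.11 m.
E–W at 14.67°: 0.0001° × 111100 × cos 14.67° = 0.0001 × 111100 × 0.9674 ≈ 10.7478 m.
Worst case both components are at the extreme and orthogonal: √(11.11² + 10.7478²) ≈ 15.4579 m.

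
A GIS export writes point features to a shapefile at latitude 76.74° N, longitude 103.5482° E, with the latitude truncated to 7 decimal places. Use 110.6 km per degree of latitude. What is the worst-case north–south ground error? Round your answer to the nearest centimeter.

Truncating at 7 decimal places can drop up to a full unit in the last place, so the latitude may be off by as much as 1e-07°.
Along the meridian that is 1e-07° × 110600 m/° = 0.01106 m.
That is 0.01106 m = 1.106 cm.

1 centimeters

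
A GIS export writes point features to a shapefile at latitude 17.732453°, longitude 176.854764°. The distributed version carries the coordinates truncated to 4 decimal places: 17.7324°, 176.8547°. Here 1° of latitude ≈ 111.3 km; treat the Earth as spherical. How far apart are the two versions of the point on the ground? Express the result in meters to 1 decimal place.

9.0 meters

Δlat = 17.732453 − 17.7324 = +0.000053°; Δlon = 176.854764 − 176.8547 = +0.000064°.
N–S: 0.000053° × 111300 m/° = 5.8989 m.
E–W at 17.7324°: 0.000064° × 111300 × cos 17.7324° = 0.000064 × 111300 × 0.9525 ≈ 6.78477 m.
Combined displacement = (5.8989² + 6.78477²)^½ ≈ 8.99056 m.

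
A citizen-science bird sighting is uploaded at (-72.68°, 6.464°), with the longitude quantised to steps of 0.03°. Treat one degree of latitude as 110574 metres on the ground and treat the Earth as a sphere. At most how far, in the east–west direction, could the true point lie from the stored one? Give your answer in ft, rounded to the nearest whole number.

1620 ft

With a 0.03° grid the true value lies within half a step, ±0.03°/2 = ±0.015°, of the stored one.
One degree of longitude at 72.68° is 110574 × cos 72.68° ≈ 110574 × 0.2977 = 32918.8 m.
East–west error: 0.015° × 32918.8 m/° ≈ 493.782 m.
Converting: 493.782 m × 3.2808 ft/m ≈ 1620 ft.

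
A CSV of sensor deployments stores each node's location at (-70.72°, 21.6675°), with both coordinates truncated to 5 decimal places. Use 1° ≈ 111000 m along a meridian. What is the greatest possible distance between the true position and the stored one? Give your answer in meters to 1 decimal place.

Truncating at 5 decimal places can drop up to a full unit in the last place, so each coordinate may be off by as much as 1e-05°.
Latitude error → 1e-05 × 111000 = 1.11 m along the meridian.
East–west component at 70.72°: 1e-05° × 111000 × cos 70.72° ≈ 1e-05 × 36650.5 ≈ 0.366505 m.
The two errors are perpendicular, so the maximum displacement is √(1.11² + 0.366505²) ≈ 1.16894 m.

1.2 meters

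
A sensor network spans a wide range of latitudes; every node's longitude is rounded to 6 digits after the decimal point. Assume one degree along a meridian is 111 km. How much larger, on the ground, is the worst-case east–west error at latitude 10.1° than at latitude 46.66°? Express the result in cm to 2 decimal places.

1.65 cm

Rounding to 6 decimal places leaves the longitude within ±5e-07° of the true value.
Error at 10.1° = 5e-07° × 111000 × cos 10.1° ≈ 0.0555 × 0.9845 = 0.05464 m.
Error at 46.66° = 5e-07° × 111000 × cos 46.66° ≈ 0.0555 × 0.6863 = 0.038091 m.
So the lower-latitude error exceeds the higher by 0.05464 − 0.038091 = 0.016549 m.
That is 0.0165488 m = 1.6549 cm.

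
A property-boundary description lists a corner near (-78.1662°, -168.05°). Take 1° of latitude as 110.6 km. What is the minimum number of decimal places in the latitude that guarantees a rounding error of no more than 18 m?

One degree of latitude covers 110600 m.
Rounding to N decimal places gives at most 0.5 × 10⁻ᴺ degrees of error, i.e. 0.5 × 10⁻ᴺ × 110600 m.
Setting 55300 × 10⁻ᴺ ≤ 18 gives 10ᴺ ≥ 3072, i.e. N ≥ 3.49.
N = 3 would give 55.3 m (too coarse); N = 4 gives 5.53 m ≤ 18 m.

4 decimal places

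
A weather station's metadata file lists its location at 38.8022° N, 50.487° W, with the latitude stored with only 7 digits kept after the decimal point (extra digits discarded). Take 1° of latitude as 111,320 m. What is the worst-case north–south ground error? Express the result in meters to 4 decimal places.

Truncating at 7 decimal places can drop up to a full unit in the last place, so the latitude may be off by as much as 1e-07°.
Along the meridian that is 1e-07° × 111320 m/° = 0.011132 m.

0.0111 meters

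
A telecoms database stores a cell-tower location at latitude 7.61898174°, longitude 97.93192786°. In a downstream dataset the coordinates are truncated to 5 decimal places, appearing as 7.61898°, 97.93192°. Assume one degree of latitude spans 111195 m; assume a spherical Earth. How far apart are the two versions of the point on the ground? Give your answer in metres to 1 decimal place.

Δlat = 7.61898174 − 7.61898 = +0.00000174°; Δlon = 97.93192786 − 97.93192 = +0.00000786°.
North–south shift: 0.00000174 × 111195 = 0.193479 m.
E–W at 7.61898°: 0.00000786° × 111195 × cos 7.61898° = 0.00000786 × 111195 × 0.9912 ≈ 0.866277 m.
Distance: √(0.193479² + 0.866277²) ≈ 0.88762 m.

0.9 metres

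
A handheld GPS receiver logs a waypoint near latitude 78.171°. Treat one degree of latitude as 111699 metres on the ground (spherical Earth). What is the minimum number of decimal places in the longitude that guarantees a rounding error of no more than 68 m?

3

At 78.171° one degree of longitude covers 111699 × cos 78.171° ≈ 111699 × 0.2050 ≈ 22897.3 m.
With N decimal places the half-ulp bound is 0.5·10⁻ᴺ°, or 0.5·10⁻ᴺ × 22897.3 m on the ground.
Setting 11448.7 × 10⁻ᴺ ≤ 68 gives 10ᴺ ≥ 168.4, i.e. N ≥ 2.23.
At 2 places the error can reach 114 m, but 3 places keeps it to 11.4 m.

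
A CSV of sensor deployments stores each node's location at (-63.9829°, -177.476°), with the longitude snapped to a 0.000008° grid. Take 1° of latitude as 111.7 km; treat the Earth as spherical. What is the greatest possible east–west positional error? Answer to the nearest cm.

With a 0.000008° grid the true value lies within half a step, ±0.000008°/2 = ±4e-06°, of the stored one.
Parallels shrink by cos φ, so at 63.9829° a degree of longitude is 111700 × 0.4386 ≈ 48996 m.
East–west error: 4e-06° × 48996 m/° ≈ 0.195984 m.
That is 0.195984 m = 19.598 cm.

20 cm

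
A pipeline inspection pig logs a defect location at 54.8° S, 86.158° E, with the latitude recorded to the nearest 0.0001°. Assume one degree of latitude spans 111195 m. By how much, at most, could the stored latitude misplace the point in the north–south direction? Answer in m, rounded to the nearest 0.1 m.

5.6 m

Rounding to 4 decimal places leaves the latitude within ±5e-05° of the true value.
So the N–S error is at most 5e-05 × 111195 = 5.55975 m.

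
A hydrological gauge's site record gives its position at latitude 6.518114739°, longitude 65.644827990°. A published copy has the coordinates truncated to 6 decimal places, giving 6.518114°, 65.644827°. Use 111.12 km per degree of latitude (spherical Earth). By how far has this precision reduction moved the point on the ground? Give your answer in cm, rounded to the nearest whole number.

The latitude changed by +0.000000739° and the longitude by +0.000000990°.
N–S: 0.000000739° × 111120 m/° = 0.0821177 m.
E–W at 6.51811°: 0.000000990° × 111120 × cos 6.51811° = 0.000000990 × 111120 × 0.9935 ≈ 0.109298 m.
Distance: √(0.0821177² + 0.109298²) ≈ 0.136709 m.
That is 0.136709 m = 13.671 cm.

14 cm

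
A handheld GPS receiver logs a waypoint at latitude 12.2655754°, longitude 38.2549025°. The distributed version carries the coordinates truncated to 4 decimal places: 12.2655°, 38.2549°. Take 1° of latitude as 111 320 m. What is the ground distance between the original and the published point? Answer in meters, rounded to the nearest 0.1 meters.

8.4 meters

Δlat = 12.2655754 − 12.2655 = +0.0000754°; Δlon = 38.2549025 − 38.2549 = +0.0000025°.
North–south shift: 0.0000754 × 111320 = 8.39353 m.
E–W at 12.2655°: 0.0000025° × 111320 × cos 12.2655° = 0.0000025 × 111320 × 0.9772 ≈ 0.271947 m.
Combined displacement = (8.39353² + 0.271947²)^½ ≈ 8.39793 m.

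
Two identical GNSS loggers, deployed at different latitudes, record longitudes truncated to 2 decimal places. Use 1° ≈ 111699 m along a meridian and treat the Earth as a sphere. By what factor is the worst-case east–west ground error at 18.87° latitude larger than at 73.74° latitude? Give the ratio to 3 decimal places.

3.380

Truncating at 2 decimal places can drop up to a full unit in the last place, so the longitude may be off by as much as 0.01°.
Error at 18.87° = 0.01° × 111699 × cos 18.87° ≈ 1117 × 0.9463 = 1057 m.
At 73.74°: 0.01° × 111699 × cos 73.74° = 0.01 × 111699 × 0.2800 ≈ 312.75 m.
Ratio: 1057 / 312.75 = cos 18.87° / cos 73.74° ≈ 3.3795.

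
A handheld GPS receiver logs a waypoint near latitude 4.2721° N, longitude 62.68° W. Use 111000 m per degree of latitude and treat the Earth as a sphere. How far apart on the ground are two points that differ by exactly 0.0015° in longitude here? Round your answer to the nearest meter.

166 meters

0.0015° of longitude at 4.2721° is 0.0015 × 111000 × cos 4.2721° ≈ 0.0015 × 110692 = 166.037 m.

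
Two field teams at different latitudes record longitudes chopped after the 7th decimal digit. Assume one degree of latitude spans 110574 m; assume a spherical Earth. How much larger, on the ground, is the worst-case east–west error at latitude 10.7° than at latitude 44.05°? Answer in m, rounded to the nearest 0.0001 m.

Truncating at 7 decimal places can drop up to a full unit in the last place, so the longitude may be off by as much as 1e-07°.
Error at 10.7° = 1e-07° × 110574 × cos 10.7° ≈ 0.011057 × 0.9826 = 0.010865 m.
Error at 44.05° = 1e-07° × 110574 × cos 44.05° ≈ 0.011057 × 0.7187 = 0.0079473 m.
Difference: 0.010865 − 0.0079473 = 0.0029178 m.

0.0029 m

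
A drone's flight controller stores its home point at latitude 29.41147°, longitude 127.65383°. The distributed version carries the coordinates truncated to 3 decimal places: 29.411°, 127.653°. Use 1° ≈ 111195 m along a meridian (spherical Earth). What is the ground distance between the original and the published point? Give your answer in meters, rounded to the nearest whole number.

96 meters

Δlat = 29.41147 − 29.411 = +0.00047°; Δlon = 127.65383 − 127.653 = +0.00083°.
North–south shift: 0.00047 × 111195 = 52.2616 m.
East–west at this latitude: 0.00083° × 111195 × cos 29.411° ≈ 0.00083 × 96864.1 = 80.3972 m.
Distance: √(52.2616² + 80.3972²) ≈ 95.8905 m.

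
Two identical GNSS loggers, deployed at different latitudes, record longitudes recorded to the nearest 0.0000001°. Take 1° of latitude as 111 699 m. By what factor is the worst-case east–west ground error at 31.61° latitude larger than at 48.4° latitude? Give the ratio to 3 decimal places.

1.283

Rounding to 7 decimal places leaves the longitude within ±5e-08° of the true value.
At 31.61°: 5e-08° × 111699 × cos 31.61° = 5e-08 × 111699 × 0.8516 ≈ 0.0047563 m.
Error at 48.4° = 5e-08° × 111699 × cos 48.4° ≈ 0.0055849 × 0.6639 = 0.003708 m.
The ratio reduces to cos 31.61° / cos 48.4° = 0.8516/0.6639 ≈ 1.2827.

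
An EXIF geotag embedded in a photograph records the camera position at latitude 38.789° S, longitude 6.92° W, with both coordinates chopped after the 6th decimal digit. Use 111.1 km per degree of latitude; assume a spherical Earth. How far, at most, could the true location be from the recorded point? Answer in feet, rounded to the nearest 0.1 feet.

Truncating at 6 decimal places can drop up to a full unit in the last place, so each coordinate may be off by as much as 1e-06°.
North–south component: 1e-06° × 111100 = 0.1111 m.
E–W at 38.789°: 1e-06° × 111100 × cos 38.789° = 1e-06 × 111100 × 0.7795 ≈ 0.0865978 m.
The two errors are perpendicular, so the maximum displacement is √(0.1111² + 0.0865978²) ≈ 0.140863 m.
Converting: 0.140863 m × 3.2808 ft/m ≈ 0.46215 ft.

0.5 feet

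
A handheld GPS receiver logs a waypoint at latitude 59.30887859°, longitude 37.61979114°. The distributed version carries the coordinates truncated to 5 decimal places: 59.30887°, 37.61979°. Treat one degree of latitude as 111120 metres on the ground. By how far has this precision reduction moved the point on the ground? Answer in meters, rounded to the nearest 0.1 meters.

The latitude changed by +0.00000859° and the longitude by +0.00000114°.
North–south shift: 0.00000859 × 111120 = 0.954521 m.
East–west at this latitude: 0.00000114° × 111120 × cos 59.3089° ≈ 0.00000114 × 56716.7 = 0.0646571 m.
Distance: √(0.954521² + 0.0646571²) ≈ 0.956708 m.

1.0 meters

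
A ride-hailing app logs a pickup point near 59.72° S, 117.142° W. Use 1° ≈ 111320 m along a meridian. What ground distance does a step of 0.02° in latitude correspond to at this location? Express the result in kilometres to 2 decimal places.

2.23 kilometres

0.02° × 111320 m/° = 2226.4 m.
That is 2226.4 m = 2.2264 km.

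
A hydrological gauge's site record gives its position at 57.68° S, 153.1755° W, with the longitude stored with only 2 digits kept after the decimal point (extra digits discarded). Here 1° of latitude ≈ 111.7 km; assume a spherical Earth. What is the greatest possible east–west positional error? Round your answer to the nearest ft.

1959 ft

Truncating at 2 decimal places can drop up to a full unit in the last place, so the longitude may be off by as much as 0.01°.
Parallels shrink by cos φ, so at 57.68° a degree of longitude is 111700 × 0.5346 ≈ 59720.1 m.
Maximum E–W displacement: 0.01 × 59720.1 = 597.201 m.
In feet: 597.201 m ÷ 0.3048 ≈ 1959.3 ft.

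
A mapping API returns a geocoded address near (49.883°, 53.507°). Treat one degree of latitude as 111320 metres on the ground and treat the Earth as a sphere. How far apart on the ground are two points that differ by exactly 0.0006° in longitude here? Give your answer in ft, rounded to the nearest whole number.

0.0006° of longitude at 49.883° is 0.0006 × 111320 × cos 49.883° ≈ 0.0006 × 71729.1 = 43.0375 m.
In feet: 43.0375 m ÷ 0.3048 ≈ 141.2 ft.

141 ft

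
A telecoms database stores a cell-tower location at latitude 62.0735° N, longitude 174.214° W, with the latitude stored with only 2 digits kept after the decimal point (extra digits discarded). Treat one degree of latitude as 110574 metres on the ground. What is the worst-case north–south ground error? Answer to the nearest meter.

1106 meters

Truncating at 2 decimal places can drop up to a full unit in the last place, so the latitude may be off by as much as 0.01°.
So the N–S error is at most 0.01 × 110574 = 1105.74 m.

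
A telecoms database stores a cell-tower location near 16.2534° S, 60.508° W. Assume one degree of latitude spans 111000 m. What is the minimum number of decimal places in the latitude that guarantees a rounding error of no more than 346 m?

3

One degree of latitude covers 111000 m.
N decimal places → at most half a unit in the last place, 0.5 × 10⁻ᴺ° = 111000/2 × 10⁻ᴺ m.
Need 0.5 × 111000 × 10⁻ᴺ ≤ 346 → 10⁻ᴺ ≤ 6.234e-03, so N ≥ 2.21.
So 3 decimal places suffice (55.5 m); 2 would allow up to 555 m.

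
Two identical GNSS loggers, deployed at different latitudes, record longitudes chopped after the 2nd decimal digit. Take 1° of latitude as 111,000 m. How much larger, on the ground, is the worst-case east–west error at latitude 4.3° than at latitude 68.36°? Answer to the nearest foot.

Truncating at 2 decimal places can drop up to a full unit in the last place, so the longitude may be off by as much as 0.01°.
At 4.3°: 0.01° × 111000 × cos 4.3° = 0.01 × 111000 × 0.9972 ≈ 1106.9 m.
At 68.36°: 0.01° × 111000 × cos 68.36° = 0.01 × 111000 × 0.3688 ≈ 409.34 m.
Difference: 1106.9 − 409.34 = 697.54 m.
Converting: 697.537 m × 3.2808 ft/m ≈ 2288.5 ft.

2289 feet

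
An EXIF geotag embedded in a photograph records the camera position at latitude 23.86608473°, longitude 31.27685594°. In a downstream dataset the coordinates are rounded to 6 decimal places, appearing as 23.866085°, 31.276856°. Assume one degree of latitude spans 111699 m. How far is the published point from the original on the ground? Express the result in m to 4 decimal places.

0.0308 m

The latitude changed by -0.00000027° and the longitude by -0.00000006°.
North–south shift: -0.00000027 × 111699 = -0.0301587 m.
E–W at 23.8661°: -0.00000006° × 111699 × cos 23.8661° = -0.00000006 × 111699 × 0.9145 ≈ -0.00612888 m.
Distance: √(0.0301587² + 0.00612888²) ≈ 0.0307752 m.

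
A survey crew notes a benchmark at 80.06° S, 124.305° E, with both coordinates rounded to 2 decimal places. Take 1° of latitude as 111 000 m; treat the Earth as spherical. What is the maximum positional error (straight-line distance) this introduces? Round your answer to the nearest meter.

563 meters

Rounding to 2 decimal places leaves each coordinate within ±0.005° of the true value.
N–S: 0.005° × 111000 m/° = 555 m.
East–west component at 80.06°: 0.005° × 111000 × cos 80.06° ≈ 0.005 × 19160.5 ≈ 95.8023 m.
The two errors are perpendicular, so the maximum displacement is √(555² + 95.8023²) ≈ 563.208 m.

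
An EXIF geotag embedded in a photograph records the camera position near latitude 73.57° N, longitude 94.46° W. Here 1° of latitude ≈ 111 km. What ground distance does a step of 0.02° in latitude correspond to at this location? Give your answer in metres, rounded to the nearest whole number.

0.02° × 111000 m/° = 2220 m.

2220 metres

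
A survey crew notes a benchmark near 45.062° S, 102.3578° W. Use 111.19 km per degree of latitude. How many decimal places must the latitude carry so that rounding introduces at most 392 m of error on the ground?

One degree of latitude covers 111190 m.
With N decimal places the half-ulp bound is 0.5·10⁻ᴺ°, or 0.5·10⁻ᴺ × 111190 m on the ground.
Need 0.5 × 111190 × 10⁻ᴺ ≤ 392 → 10⁻ᴺ ≤ 7.051e-03, so N ≥ 2.15.
N = 2 would give 556 m (too coarse); N = 3 gives 55.6 m ≤ 392 m.

3 decimal places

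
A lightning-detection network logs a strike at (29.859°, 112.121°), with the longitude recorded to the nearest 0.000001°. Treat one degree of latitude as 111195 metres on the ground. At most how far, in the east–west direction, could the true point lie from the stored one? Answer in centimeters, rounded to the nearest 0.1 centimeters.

4.8 centimeters

Rounding to 6 decimal places leaves the longitude within ±5e-07° of the true value.
At latitude 29.859° a degree of longitude spans 111195 m × cos 29.859° = 111195 × 0.8673 ≈ 96434.2 m.
So at most 5e-07° × 96434.2 ≈ 0.0482171 m east–west.
That is 0.0482171 m = 4.8217 cm.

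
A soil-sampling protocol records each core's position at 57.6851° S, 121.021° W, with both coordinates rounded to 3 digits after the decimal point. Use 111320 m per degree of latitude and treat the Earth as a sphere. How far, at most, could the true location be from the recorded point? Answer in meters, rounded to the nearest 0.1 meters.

63.1 meters

Rounding to 3 decimal places leaves each coordinate within ±0.0005° of the true value.
Latitude error → 0.0005 × 111320 = 55.66 m along the meridian.
Longitude error → 0.0005 × 111320 × cos 57.6851° = 0.0005 × 111320 × 0.5346 ≈ 29.7543 m.
Combining orthogonally: (55.66² + 29.7543²)^½ ≈ 63.1138 m.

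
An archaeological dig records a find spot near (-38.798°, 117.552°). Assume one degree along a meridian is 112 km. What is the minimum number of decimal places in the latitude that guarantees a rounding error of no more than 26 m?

One degree of latitude covers 112000 m.
N decimal places → at most half a unit in the last place, 0.5 × 10⁻ᴺ° = 112000/2 × 10⁻ᴺ m.
Need 0.5 × 112000 × 10⁻ᴺ ≤ 26 → 10⁻ᴺ ≤ 4.643e-04, so N ≥ 3.33.
So 4 decimal places suffice (5.6 m); 3 would allow up to 56 m.

4 decimal places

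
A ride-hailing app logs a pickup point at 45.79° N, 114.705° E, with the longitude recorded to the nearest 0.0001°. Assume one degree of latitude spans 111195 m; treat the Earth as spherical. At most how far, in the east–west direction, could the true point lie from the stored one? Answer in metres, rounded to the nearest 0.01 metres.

Rounding to 4 decimal places leaves the longitude within ±5e-05° of the true value.
At latitude 45.79° a degree of longitude spans 111195 m × cos 45.79° = 111195 × 0.6973 ≈ 77535.2 m.
So at most 5e-05° × 77535.2 ≈ 3.87676 m east–west.

3.88 metres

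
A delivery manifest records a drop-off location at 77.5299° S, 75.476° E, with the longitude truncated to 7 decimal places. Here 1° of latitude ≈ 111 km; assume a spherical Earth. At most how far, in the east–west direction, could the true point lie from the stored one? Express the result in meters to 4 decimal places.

0.0024 meters

Truncating at 7 decimal places can drop up to a full unit in the last place, so the longitude may be off by as much as 1e-07°.
One degree of longitude at 77.5299° is 111000 × cos 77.5299° ≈ 111000 × 0.2159 = 23968.2 m.
Maximum E–W displacement: 1e-07 × 23968.2 = 0.00239682 m.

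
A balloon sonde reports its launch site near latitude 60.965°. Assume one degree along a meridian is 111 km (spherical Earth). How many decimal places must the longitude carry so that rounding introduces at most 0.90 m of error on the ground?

5

At 60.965° one degree of longitude covers 111000 × cos 60.965° ≈ 111000 × 0.4853 ≈ 53873.2 m.
With N decimal places the half-ulp bound is 0.5·10⁻ᴺ°, or 0.5·10⁻ᴺ × 53873.2 m on the ground.
Setting 26936.6 × 10⁻ᴺ ≤ 0.90 gives 10ᴺ ≥ 2.993e+04, i.e. N ≥ 4.48.
At 4 places the error can reach 2.69 m, but 5 places keeps it to 0.269 m.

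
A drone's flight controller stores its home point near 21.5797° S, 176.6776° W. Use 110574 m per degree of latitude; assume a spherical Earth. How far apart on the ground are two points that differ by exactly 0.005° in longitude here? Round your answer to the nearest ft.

1687 ft

At 21.5797° a degree of longitude is 110574 × cos 21.5797° ≈ 102824 m, so 0.005° corresponds to 514.118 m.
In feet: 514.118 m ÷ 0.3048 ≈ 1686.7 ft.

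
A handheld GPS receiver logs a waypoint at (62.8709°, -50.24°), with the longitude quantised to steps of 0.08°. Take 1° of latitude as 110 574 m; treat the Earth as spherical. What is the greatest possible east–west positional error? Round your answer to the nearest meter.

With a 0.08° grid the true value lies within half a step, ±0.08°/2 = ±0.04°, of the stored one.
At latitude 62.8709° a degree of longitude spans 110574 m × cos 62.8709° = 110574 × 0.4560 ≈ 50421.4 m.
So at most 0.04° × 50421.4 ≈ 2016.86 m east–west.

2017 meters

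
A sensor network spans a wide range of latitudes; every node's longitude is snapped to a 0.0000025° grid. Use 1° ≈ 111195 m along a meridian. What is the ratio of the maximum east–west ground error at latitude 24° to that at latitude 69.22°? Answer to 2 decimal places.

2.57

With a 0.0000025° grid the true value lies within half a step, ±0.0000025°/2 = ±1.25e-06°, of the stored one.
Error at 24° = 1.25e-06° × 111195 × cos 24° ≈ 0.13899 × 0.9135 = 0.12698 m.
Error at 69.22° = 1.25e-06° × 111195 × cos 69.22° ≈ 0.13899 × 0.3548 = 0.049312 m.
The ratio reduces to cos 24° / cos 69.22° = 0.9135/0.3548 ≈ 2.5750.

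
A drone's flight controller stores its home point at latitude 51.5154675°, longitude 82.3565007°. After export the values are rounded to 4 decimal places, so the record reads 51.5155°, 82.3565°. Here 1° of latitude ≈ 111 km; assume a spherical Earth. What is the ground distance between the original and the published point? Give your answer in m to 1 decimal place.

3.6 m

The latitude changed by -0.0000325° and the longitude by +0.0000007°.
N–S: -0.0000325° × 111000 m/° = -3.6075 m.
East–west at this latitude: 0.0000007° × 111000 × cos 51.5155° ≈ 0.0000007 × 69075.6 = 0.0483529 m.
Distance: √(3.6075² + 0.0483529²) ≈ 3.60782 m.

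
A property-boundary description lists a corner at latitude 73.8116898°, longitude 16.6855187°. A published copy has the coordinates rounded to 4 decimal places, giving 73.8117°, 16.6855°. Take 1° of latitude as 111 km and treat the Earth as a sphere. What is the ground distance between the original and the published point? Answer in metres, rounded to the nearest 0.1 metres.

1.3 metres

The latitude changed by -0.0000102° and the longitude by +0.0000187°.
N–S: -0.0000102° × 111000 m/° = -1.1322 m.
E–W at 73.8117°: 0.0000187° × 111000 × cos 73.8117° = 0.0000187 × 111000 × 0.2788 ≈ 0.578695 m.
Combined displacement = (1.1322² + 0.578695²)^½ ≈ 1.27152 m.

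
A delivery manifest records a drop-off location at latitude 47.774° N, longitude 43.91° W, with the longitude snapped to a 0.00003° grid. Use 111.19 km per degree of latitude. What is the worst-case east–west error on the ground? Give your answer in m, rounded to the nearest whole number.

With a 0.00003° grid the true value lies within half a step, ±0.00003°/2 = ±1.5e-05°, of the stored one.
Parallels shrink by cos φ, so at 47.774° a degree of longitude is 111190 × 0.6721 ≈ 74726 m.
Maximum E–W displacement: 1.5e-05 × 74726 = 1.12089 m.

1 m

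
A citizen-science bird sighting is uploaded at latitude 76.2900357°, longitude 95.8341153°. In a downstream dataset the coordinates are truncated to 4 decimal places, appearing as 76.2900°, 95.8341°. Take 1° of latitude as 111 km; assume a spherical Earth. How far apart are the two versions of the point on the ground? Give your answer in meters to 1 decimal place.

The latitude changed by +0.0000357° and the longitude by +0.0000153°.
N–S: 0.0000357° × 111000 m/° = 3.9627 m.
E–W at 76.29°: 0.0000153° × 111000 × cos 76.29° = 0.0000153 × 111000 × 0.2370 ≈ 0.40251 m.
Combined displacement = (3.9627² + 0.40251²)^½ ≈ 3.98309 m.

4.0 meters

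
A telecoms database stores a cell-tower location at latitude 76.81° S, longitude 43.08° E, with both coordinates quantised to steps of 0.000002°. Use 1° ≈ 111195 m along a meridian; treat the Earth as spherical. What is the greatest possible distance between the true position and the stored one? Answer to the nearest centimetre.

11 centimetres

With a 0.000002° grid the true value lies within half a step, ±0.000002°/2 = ±1e-06°, of the stored one.
N–S: 1e-06° × 111195 m/° = 0.111195 m.
E–W at 76.81°: 1e-06° × 111195 × cos 76.81° = 1e-06 × 111195 × 0.2282 ≈ 0.0253726 m.
The two errors are perpendicular, so the maximum displacement is √(0.111195² + 0.0253726²) ≈ 0.114053 m.
That is 0.114053 m = 11.405 cm.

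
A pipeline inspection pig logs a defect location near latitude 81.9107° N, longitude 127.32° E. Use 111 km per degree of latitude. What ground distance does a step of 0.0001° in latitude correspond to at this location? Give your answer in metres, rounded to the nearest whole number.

11 metres

0.0001° × 111000 m/° = 11.1 m.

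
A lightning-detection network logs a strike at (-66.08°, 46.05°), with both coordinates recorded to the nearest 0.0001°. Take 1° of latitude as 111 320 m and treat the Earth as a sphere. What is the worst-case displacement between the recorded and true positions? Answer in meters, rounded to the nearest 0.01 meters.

Rounding to 4 decimal places leaves each coordinate within ±5e-05° of the true value.
N–S: 5e-05° × 111320 m/° = 5.566 m.
Longitude error → 5e-05 × 111320 × cos 66.08° = 5e-05 × 111320 × 0.4055 ≈ 2.25679 m.
Worst case both components are at the extreme and orthogonal: √(5.566² + 2.25679²) ≈ 6.00612 m.

6.01 meters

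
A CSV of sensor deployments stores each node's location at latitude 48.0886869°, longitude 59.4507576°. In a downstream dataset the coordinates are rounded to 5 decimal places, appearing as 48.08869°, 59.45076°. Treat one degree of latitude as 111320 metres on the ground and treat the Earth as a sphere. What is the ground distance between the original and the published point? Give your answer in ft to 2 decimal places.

1.27 ft

Δlat = 48.0886869 − 48.08869 = -0.0000031°; Δlon = 59.4507576 − 59.45076 = -0.0000024°.
N–S: -0.0000031° × 111320 m/° = -0.345092 m.
E–W at 48.0887°: -0.0000024° × 111320 × cos 48.0887° = -0.0000024 × 111320 × 0.6680 ≈ -0.178463 m.
Hypotenuse of the two orthogonal shifts: √(0.345092² + 0.178463²) = 0.388507 m.
Converting: 0.388507 m × 3.2808 ft/m ≈ 1.2746 ft.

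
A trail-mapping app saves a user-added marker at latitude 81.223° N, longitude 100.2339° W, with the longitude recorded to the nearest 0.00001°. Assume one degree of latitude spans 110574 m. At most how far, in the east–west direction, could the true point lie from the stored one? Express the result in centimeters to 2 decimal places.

8.44 centimeters

Rounding to 5 decimal places leaves the longitude within ±5e-06° of the true value.
At latitude 81.223° a degree of longitude spans 110574 m × cos 81.223° = 110574 × 0.1526 ≈ 16872.4 m.
Maximum E–W displacement: 5e-06 × 16872.4 = 0.0843619 m.
That is 0.0843619 m = 8.4362 cm.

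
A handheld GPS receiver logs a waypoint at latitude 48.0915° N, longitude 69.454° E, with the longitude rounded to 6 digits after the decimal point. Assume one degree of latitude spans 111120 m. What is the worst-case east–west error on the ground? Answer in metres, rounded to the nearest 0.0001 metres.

Rounding to 6 decimal places leaves the longitude within ±5e-07° of the true value.
Parallels shrink by cos φ, so at 48.0915° a degree of longitude is 111120 × 0.6679 ≈ 74221.8 m.
Maximum E–W displacement: 5e-07 × 74221.8 = 0.0371109 m.

0.0371 metres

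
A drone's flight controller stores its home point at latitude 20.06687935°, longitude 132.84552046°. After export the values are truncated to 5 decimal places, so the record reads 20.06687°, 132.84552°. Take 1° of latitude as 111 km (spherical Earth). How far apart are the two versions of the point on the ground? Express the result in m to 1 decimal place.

1.0 m

The latitude changed by +0.00000935° and the longitude by +0.00000046°.
N–S: 0.00000935° × 111000 m/° = 1.03785 m.
E–W at 20.0669°: 0.00000046° × 111000 × cos 20.0669° = 0.00000046 × 111000 × 0.9393 ≈ 0.0479603 m.
Hypotenuse of the two orthogonal shifts: √(1.03785² + 0.0479603²) = 1.03896 m.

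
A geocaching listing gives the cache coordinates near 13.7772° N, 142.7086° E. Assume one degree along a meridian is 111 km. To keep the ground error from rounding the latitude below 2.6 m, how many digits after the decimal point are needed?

5

One degree of latitude covers 111000 m.
With N decimal places the half-ulp bound is 0.5·10⁻ᴺ°, or 0.5·10⁻ᴺ × 111000 m on the ground.
Need 0.5 × 111000 × 10⁻ᴺ ≤ 2.6 → 10⁻ᴺ ≤ 4.685e-05, so N ≥ 4.33.
N = 4 would give 5.55 m (too coarse); N = 5 gives 0.555 m ≤ 2.6 m.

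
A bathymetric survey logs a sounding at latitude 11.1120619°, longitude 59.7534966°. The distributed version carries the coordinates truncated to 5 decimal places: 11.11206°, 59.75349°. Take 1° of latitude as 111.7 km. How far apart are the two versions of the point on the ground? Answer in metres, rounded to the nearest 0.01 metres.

The latitude changed by +0.0000019° and the longitude by +0.0000066°.
North–south shift: 0.0000019 × 111700 = 0.21223 m.
E–W at 11.1121°: 0.0000066° × 111700 × cos 11.1121° = 0.0000066 × 111700 × 0.9813 ≈ 0.723399 m.
Combined displacement = (0.21223² + 0.723399²)^½ ≈ 0.753888 m.

0.75 metres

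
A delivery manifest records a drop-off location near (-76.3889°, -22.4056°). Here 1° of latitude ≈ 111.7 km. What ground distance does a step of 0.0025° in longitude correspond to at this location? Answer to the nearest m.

66 m

One degree of longitude here spans 111700 × cos 76.3889° = 111700 × 0.2353 ≈ 26286.4 m; 0.0025° of that is 65.716 m.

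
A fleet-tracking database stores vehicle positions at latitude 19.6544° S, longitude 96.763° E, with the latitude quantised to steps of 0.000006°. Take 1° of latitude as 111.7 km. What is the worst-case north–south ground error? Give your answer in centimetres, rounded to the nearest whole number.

34 centimetres

With a 0.000006° grid the true value lies within half a step, ±0.000006°/2 = ±3e-06°, of the stored one.
So the N–S error is at most 3e-06 × 111700 = 0.3351 m.
That is 0.3351 m = 33.51 cm.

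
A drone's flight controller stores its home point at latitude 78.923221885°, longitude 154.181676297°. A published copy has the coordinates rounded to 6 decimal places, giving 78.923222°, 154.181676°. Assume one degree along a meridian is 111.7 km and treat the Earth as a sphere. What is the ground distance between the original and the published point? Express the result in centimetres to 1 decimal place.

1.4 centimetres

Δlat = 78.923221885 − 78.923222 = -0.000000115°; Δlon = 154.181676297 − 154.181676 = +0.000000297°.
North–south shift: -0.000000115 × 111700 = -0.0128455 m.
E–W at 78.9232°: 0.000000297° × 111700 × cos 78.9232° = 0.000000297 × 111700 × 0.1921 ≈ 0.0063737 m.
Hypotenuse of the two orthogonal shifts: √(0.0128455² + 0.0063737²) = 0.0143398 m.
That is 0.0143398 m = 1.434 cm.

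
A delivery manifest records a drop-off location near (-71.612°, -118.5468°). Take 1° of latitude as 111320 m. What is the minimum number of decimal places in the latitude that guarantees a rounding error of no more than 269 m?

3 decimal places

One degree of latitude covers 111320 m.
With N decimal places the half-ulp bound is 0.5·10⁻ᴺ°, or 0.5·10⁻ᴺ × 111320 m on the ground.
Need 0.5 × 111320 × 10⁻ᴺ ≤ 269 → 10⁻ᴺ ≤ 4.833e-03, so N ≥ 2.32.
At 2 places the error can reach 557 m, but 3 places keeps it to 55.7 m.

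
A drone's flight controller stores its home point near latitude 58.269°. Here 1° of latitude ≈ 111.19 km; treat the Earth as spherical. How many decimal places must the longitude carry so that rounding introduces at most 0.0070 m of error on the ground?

At 58.269° one degree of longitude covers 111190 × cos 58.269° ≈ 111190 × 0.5259 ≈ 58478.4 m.
Rounding to N decimal places gives at most 0.5 × 10⁻ᴺ degrees of error, i.e. 0.5 × 10⁻ᴺ × 58478.4 m.
Need 0.5 × 58478.4 × 10⁻ᴺ ≤ 0.0070 → 10⁻ᴺ ≤ 2.394e-07, so N ≥ 6.62.
So 7 decimal places suffice (0.00292 m); 6 would allow up to 0.0292 m.

7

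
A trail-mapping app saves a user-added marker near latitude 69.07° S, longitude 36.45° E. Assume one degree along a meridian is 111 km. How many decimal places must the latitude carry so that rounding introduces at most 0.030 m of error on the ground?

7 decimal places

One degree of latitude covers 111000 m.
Rounding to N decimal places gives at most 0.5 × 10⁻ᴺ degrees of error, i.e. 0.5 × 10⁻ᴺ × 111000 m.
Need 0.5 × 111000 × 10⁻ᴺ ≤ 0.030 → 10⁻ᴺ ≤ 5.405e-07, so N ≥ 6.27.
At 6 places the error can reach 0.0555 m, but 7 places keeps it to 0.00555 m.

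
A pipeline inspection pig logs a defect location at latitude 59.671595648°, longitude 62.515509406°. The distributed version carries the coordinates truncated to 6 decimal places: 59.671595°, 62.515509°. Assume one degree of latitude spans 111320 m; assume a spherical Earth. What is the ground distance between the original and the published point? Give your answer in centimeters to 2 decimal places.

7.57 centimeters

The latitude changed by +0.000000648° and the longitude by +0.000000406°.
N–S: 0.000000648° × 111320 m/° = 0.0721354 m.
E–W at 59.6716°: 0.000000406° × 111320 × cos 59.6716° = 0.000000406 × 111320 × 0.5050 ≈ 0.0228219 m.
Distance: √(0.0721354² + 0.0228219²) ≈ 0.0756594 m.
That is 0.0756594 m = 7.5659 cm.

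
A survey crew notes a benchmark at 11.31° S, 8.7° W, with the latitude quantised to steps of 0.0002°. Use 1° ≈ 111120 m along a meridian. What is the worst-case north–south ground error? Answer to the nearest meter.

11 meters

With a 0.0002° grid the true value lies within half a step, ±0.0002°/2 = ±0.0001°, of the stored one.
So the N–S error is at most 0.0001 × 111120 = 11.112 m.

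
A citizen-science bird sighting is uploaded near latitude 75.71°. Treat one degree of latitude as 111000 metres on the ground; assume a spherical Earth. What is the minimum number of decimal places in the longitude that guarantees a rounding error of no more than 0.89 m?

At 75.71° one degree of longitude covers 111000 × cos 75.71° ≈ 111000 × 0.2468 ≈ 27398.1 m.
With N decimal places the half-ulp bound is 0.5·10⁻ᴺ°, or 0.5·10⁻ᴺ × 27398.1 m on the ground.
Setting 13699.1 × 10⁻ᴺ ≤ 0.89 gives 10ᴺ ≥ 1.539e+04, i.e. N ≥ 4.19.
So 5 decimal places suffice (0.137 m); 4 would allow up to 1.37 m.

5 decimal places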